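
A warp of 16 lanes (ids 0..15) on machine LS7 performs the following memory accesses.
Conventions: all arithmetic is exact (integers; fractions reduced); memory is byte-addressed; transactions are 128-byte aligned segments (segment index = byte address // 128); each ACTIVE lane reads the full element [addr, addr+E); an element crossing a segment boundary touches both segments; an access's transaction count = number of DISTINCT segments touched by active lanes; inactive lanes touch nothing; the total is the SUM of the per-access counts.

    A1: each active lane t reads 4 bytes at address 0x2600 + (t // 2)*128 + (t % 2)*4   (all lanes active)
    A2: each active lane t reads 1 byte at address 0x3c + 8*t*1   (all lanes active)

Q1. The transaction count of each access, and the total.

A1: 8 transactions
A2: 2 transactions

Answer: 8,2; total 10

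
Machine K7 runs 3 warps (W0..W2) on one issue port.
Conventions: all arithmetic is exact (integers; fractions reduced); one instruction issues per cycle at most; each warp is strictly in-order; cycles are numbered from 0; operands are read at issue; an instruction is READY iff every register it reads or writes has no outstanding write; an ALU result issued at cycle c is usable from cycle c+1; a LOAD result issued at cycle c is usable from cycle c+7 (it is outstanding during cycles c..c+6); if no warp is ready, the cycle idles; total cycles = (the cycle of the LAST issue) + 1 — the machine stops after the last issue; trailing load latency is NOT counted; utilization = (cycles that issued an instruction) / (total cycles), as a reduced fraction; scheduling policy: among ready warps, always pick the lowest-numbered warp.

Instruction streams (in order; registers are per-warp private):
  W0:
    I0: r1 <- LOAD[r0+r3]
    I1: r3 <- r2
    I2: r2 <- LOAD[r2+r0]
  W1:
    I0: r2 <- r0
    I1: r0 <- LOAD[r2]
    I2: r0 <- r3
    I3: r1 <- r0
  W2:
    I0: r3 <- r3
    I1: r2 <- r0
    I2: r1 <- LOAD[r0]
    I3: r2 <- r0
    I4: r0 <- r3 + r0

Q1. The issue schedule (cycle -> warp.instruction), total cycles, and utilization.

cycle 0: W0.I0
cycle 1: W0.I1
cycle 2: W0.I2
cycle 3: W1.I0
cycle 4: W1.I1
cycle 5: W2.I0
cycle 6: W2.I1
cycle 7: W2.I2
cycle 8: W2.I3
cycle 9: W2.I4
cycle 10: idle
cycle 11: W1.I2
cycle 12: W1.I3

Answer: 13 cycles, utilization 12/13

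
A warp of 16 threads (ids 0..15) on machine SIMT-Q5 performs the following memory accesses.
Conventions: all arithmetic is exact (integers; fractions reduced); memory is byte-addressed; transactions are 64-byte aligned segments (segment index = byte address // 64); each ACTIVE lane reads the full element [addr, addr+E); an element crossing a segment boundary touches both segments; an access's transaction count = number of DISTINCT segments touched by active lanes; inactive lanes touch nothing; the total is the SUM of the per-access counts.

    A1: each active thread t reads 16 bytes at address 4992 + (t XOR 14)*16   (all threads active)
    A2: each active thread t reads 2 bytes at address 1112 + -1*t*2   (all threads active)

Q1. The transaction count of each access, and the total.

A1: 4 transactions
A2: 2 transactions

Answer: 4,2; total 6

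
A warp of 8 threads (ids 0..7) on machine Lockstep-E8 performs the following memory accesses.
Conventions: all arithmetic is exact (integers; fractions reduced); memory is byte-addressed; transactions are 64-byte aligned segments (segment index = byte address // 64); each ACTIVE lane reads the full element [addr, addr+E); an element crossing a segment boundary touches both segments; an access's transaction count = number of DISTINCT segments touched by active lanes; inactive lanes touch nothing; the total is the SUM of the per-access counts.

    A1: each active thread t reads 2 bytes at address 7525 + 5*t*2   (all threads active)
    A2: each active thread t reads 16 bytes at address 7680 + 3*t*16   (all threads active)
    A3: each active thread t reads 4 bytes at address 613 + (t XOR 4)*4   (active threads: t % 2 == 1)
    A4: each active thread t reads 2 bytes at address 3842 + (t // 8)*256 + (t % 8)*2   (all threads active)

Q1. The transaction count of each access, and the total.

A1: 2 transactions
A2: 6 transactions
A3: 2 transactions
A4: 1 transaction

Answer: 2,6,2,1; total 11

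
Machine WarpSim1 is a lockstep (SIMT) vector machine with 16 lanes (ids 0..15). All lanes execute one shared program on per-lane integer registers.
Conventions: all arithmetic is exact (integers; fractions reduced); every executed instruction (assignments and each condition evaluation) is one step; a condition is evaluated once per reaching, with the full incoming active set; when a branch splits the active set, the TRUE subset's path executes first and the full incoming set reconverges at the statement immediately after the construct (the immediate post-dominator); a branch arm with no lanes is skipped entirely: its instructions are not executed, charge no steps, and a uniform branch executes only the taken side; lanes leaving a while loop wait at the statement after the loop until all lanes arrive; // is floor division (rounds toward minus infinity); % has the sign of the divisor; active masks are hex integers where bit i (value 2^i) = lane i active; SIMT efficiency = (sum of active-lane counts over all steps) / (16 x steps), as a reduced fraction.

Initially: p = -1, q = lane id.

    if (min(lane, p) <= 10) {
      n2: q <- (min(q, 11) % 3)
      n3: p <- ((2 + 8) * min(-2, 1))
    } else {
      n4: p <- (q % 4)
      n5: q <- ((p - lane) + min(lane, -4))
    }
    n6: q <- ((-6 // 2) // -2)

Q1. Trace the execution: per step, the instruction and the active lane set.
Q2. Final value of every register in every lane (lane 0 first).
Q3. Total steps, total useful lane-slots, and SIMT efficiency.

step 0: eval (min(lane, p) <= 10)    0xffff
step 1: q <- (min(q, 11) % 3)        0xffff
step 2: p <- ((2 + 8) * min(-2, 1))  0xffff
step 3: q <- ((-6 // 2) // -2)       0xffff

Answer: 4 steps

p: -20,-20,-20,-20,-20,-20,-20,-20,-20,-20,-20,-20,-20,-20,-20,-20
q: 1,1,1,1,1,1,1,1,1,1,1,1,1,1,1,1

steps = 4; useful = 64; efficiency = 64/64 = 1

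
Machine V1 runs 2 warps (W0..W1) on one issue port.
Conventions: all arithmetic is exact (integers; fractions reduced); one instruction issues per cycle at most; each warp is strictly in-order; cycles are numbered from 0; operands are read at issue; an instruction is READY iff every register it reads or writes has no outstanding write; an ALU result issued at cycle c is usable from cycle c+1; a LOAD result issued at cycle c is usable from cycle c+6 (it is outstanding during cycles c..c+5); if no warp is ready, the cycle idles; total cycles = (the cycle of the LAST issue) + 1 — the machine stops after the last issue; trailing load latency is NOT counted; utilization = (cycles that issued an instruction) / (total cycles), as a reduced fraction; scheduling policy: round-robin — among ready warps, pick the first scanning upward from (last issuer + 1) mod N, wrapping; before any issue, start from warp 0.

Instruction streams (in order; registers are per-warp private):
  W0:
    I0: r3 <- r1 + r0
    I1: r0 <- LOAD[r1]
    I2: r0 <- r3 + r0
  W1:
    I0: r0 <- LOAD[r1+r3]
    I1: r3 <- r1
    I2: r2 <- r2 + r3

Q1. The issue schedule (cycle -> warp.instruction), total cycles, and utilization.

cycle 0: W0.I0
cycle 1: W1.I0
cycle 2: W0.I1
cycle 3: W1.I1
cycle 4: W1.I2
cycle 5: idle
cycle 6: idle
cycle 7: idle
cycle 8: W0.I2

Answer: 9 cycles, utilization 2/3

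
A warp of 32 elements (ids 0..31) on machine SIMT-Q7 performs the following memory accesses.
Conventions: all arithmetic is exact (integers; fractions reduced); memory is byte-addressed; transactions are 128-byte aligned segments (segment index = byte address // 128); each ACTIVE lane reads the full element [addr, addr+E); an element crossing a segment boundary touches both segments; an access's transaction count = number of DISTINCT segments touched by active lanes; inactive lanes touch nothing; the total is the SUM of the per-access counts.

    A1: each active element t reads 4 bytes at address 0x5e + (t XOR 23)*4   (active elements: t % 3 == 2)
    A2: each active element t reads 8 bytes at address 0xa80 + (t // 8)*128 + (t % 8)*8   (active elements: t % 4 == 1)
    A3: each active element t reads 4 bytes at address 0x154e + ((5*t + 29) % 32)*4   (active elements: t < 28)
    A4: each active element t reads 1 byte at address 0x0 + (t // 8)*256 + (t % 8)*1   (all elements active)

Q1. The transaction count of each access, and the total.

A1: 2 transactions
A2: 4 transactions
A3: 2 transactions
A4: 4 transactions

Answer: 2,4,2,4; total 12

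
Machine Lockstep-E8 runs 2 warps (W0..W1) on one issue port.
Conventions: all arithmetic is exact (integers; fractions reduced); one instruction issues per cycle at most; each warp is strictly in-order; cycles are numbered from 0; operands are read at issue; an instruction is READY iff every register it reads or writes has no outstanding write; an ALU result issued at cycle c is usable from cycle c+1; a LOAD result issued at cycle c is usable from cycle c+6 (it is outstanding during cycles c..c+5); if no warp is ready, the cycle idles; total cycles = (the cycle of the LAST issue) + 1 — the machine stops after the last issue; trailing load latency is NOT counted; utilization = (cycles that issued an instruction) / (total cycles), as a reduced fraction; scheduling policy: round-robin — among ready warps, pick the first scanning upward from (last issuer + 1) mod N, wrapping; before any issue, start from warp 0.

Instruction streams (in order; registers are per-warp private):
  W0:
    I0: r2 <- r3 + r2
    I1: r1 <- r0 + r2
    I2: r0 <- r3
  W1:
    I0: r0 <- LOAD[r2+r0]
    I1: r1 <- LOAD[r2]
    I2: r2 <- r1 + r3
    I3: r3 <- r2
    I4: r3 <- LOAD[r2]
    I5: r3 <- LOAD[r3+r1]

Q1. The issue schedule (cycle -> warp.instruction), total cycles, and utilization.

cycle 0: W0.I0
cycle 1: W1.I0
cycle 2: W0.I1
cycle 3: W1.I1
cycle 4: W0.I2
cycle 5: idle
cycle 6: idle
cycle 7: idle
cycle 8: idle
cycle 9: W1.I2
cycle 10: W1.I3
cycle 11: W1.I4
cycle 12: idle
cycle 13: idle
cycle 14: idle
cycle 15: idle
cycle 16: idle
cycle 17: W1.I5

Answer: 18 cycles, utilization 1/2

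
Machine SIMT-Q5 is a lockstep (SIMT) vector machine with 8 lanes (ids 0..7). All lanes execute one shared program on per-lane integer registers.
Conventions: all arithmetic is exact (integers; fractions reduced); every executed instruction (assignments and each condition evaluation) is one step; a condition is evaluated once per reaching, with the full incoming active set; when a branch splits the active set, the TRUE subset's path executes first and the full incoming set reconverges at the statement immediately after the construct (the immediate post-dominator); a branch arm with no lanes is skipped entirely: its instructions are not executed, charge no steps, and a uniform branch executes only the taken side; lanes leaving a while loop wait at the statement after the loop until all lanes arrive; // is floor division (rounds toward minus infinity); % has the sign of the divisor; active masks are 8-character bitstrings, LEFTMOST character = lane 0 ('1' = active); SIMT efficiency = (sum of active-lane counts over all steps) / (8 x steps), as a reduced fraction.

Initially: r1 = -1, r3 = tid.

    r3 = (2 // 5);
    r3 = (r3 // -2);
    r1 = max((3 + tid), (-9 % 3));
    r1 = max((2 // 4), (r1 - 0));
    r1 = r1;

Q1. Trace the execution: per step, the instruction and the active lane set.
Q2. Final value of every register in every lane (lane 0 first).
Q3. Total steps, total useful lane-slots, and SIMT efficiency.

step 0: r3 <- (2 // 5)               11111111
step 1: r3 <- (r3 // -2)             11111111
step 2: r1 <- max((3 + tid), (-9 % 3)) 11111111
step 3: r1 <- max((2 // 4), (r1 - 0)) 11111111
step 4: r1 <- r1                     11111111

Answer: 5 steps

r1: 3,4,5,6,7,8,9,10
r3: 0,0,0,0,0,0,0,0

steps = 5; useful = 40; efficiency = 40/40 = 1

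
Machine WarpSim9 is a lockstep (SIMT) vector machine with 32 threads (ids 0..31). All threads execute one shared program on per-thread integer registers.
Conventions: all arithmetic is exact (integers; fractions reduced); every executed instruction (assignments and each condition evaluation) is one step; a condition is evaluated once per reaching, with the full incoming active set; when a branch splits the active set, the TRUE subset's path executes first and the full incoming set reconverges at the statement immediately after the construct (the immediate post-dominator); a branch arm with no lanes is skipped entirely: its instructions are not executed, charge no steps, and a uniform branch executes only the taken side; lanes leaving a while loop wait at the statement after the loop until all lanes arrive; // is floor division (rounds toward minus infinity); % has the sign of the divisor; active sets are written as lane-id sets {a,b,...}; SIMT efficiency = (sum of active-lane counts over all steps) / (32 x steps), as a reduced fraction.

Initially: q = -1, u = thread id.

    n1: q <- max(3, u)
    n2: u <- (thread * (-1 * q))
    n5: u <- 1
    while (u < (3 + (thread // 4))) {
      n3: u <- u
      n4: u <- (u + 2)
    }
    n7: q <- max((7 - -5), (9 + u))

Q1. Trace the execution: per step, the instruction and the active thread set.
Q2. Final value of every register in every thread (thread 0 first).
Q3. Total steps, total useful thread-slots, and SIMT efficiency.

step 0: q <- max(3, u)               {0,1,2,3,4,5,6,7,8,9,10,11,12,13,14,15,16,17,18,19,20,21,22,23,24,25,26,27,28,29,30,31}
step 1: u <- (thread * (-1 * q))     {0,1,2,3,4,5,6,7,8,9,10,11,12,13,14,15,16,17,18,19,20,21,22,23,24,25,26,27,28,29,30,31}
step 2: u <- 1                       {0,1,2,3,4,5,6,7,8,9,10,11,12,13,14,15,16,17,18,19,20,21,22,23,24,25,26,27,28,29,30,31}
step 3: eval (u < (3 + (thread // 4))) {0,1,2,3,4,5,6,7,8,9,10,11,12,13,14,15,16,17,18,19,20,21,22,23,24,25,26,27,28,29,30,31}
step 4: u <- u                       {0,1,2,3,4,5,6,7,8,9,10,11,12,13,14,15,16,17,18,19,20,21,22,23,24,25,26,27,28,29,30,31}
step 5: u <- (u + 2)                 {0,1,2,3,4,5,6,7,8,9,10,11,12,13,14,15,16,17,18,19,20,21,22,23,24,25,26,27,28,29,30,31}
step 6: eval (u < (3 + (thread // 4))) {0,1,2,3,4,5,6,7,8,9,10,11,12,13,14,15,16,17,18,19,20,21,22,23,24,25,26,27,28,29,30,31}
step 7: u <- u                       {4,5,6,7,8,9,10,11,12,13,14,15,16,17,18,19,20,21,22,23,24,25,26,27,28,29,30,31}
step 8: u <- (u + 2)                 {4,5,6,7,8,9,10,11,12,13,14,15,16,17,18,19,20,21,22,23,24,25,26,27,28,29,30,31}
step 9: eval (u < (3 + (thread // 4))) {4,5,6,7,8,9,10,11,12,13,14,15,16,17,18,19,20,21,22,23,24,25,26,27,28,29,30,31}
step 10: u <- u                       {12,13,14,15,16,17,18,19,20,21,22,23,24,25,26,27,28,29,30,31}
step 11: u <- (u + 2)                 {12,13,14,15,16,17,18,19,20,21,22,23,24,25,26,27,28,29,30,31}
step 12: eval (u < (3 + (thread // 4))) {12,13,14,15,16,17,18,19,20,21,22,23,24,25,26,27,28,29,30,31}
step 13: u <- u                       {20,21,22,23,24,25,26,27,28,29,30,31}
step 14: u <- (u + 2)                 {20,21,22,23,24,25,26,27,28,29,30,31}
step 15: eval (u < (3 + (thread // 4))) {20,21,22,23,24,25,26,27,28,29,30,31}
step 16: u <- u                       {28,29,30,31}
step 17: u <- (u + 2)                 {28,29,30,31}
step 18: eval (u < (3 + (thread // 4))) {28,29,30,31}
step 19: q <- max((7 - -5), (9 + u))  {0,1,2,3,4,5,6,7,8,9,10,11,12,13,14,15,16,17,18,19,20,21,22,23,24,25,26,27,28,29,30,31}

Answer: 20 steps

q: 12,12,12,12,14,14,14,14,14,14,14,14,16,16,16,16,16,16,16,16,18,18,18,18,18,18,18,18,20,20,20,20
u: 3,3,3,3,5,5,5,5,5,5,5,5,7,7,7,7,7,7,7,7,9,9,9,9,9,9,9,9,11,11,11,11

steps = 20; useful = 448; efficiency = 448/640 = 7/10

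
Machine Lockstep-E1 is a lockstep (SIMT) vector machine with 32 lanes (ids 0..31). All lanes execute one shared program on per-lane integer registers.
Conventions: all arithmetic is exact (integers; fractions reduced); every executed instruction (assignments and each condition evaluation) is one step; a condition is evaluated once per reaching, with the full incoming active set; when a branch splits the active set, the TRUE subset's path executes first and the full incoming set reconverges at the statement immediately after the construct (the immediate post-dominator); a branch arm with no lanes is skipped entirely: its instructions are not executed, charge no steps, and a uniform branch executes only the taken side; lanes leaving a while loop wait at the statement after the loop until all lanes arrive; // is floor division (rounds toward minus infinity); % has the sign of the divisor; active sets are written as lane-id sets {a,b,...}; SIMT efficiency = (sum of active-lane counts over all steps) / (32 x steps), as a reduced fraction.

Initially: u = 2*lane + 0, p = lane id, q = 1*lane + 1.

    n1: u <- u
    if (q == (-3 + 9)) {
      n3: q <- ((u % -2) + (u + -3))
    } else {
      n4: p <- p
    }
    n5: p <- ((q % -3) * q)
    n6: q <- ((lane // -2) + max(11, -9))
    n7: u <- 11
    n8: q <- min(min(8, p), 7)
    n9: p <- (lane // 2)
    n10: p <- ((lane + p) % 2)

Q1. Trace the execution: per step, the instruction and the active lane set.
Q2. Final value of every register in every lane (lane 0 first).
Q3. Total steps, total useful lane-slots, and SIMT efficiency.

step 0: u <- u                       {0,1,2,3,4,5,6,7,8,9,10,11,12,13,14,15,16,17,18,19,20,21,22,23,24,25,26,27,28,29,30,31}
step 1: eval (q == (-3 + 9))         {0,1,2,3,4,5,6,7,8,9,10,11,12,13,14,15,16,17,18,19,20,21,22,23,24,25,26,27,28,29,30,31}
step 2: q <- ((u % -2) + (u + -3))   {5}
step 3: p <- p                       {0,1,2,3,4,6,7,8,9,10,11,12,13,14,15,16,17,18,19,20,21,22,23,24,25,26,27,28,29,30,31}
step 4: p <- ((q % -3) * q)          {0,1,2,3,4,5,6,7,8,9,10,11,12,13,14,15,16,17,18,19,20,21,22,23,24,25,26,27,28,29,30,31}
step 5: q <- ((lane // -2) + max(11, -9)) {0,1,2,3,4,5,6,7,8,9,10,11,12,13,14,15,16,17,18,19,20,21,22,23,24,25,26,27,28,29,30,31}
step 6: u <- 11                      {0,1,2,3,4,5,6,7,8,9,10,11,12,13,14,15,16,17,18,19,20,21,22,23,24,25,26,27,28,29,30,31}
step 7: q <- min(min(8, p), 7)       {0,1,2,3,4,5,6,7,8,9,10,11,12,13,14,15,16,17,18,19,20,21,22,23,24,25,26,27,28,29,30,31}
step 8: p <- (lane // 2)             {0,1,2,3,4,5,6,7,8,9,10,11,12,13,14,15,16,17,18,19,20,21,22,23,24,25,26,27,28,29,30,31}
step 9: p <- ((lane + p) % 2)        {0,1,2,3,4,5,6,7,8,9,10,11,12,13,14,15,16,17,18,19,20,21,22,23,24,25,26,27,28,29,30,31}

Answer: 10 steps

u: 11,11,11,11,11,11,11,11,11,11,11,11,11,11,11,11,11,11,11,11,11,11,11,11,11,11,11,11,11,11,11,11
p: 0,1,1,0,0,1,1,0,0,1,1,0,0,1,1,0,0,1,1,0,0,1,1,0,0,1,1,0,0,1,1,0
q: -2,-2,0,-8,-5,-14,-14,-8,0,-20,-11,0,-26,-14,0,-32,-17,0,-38,-20,0,-44,-23,0,-50,-26,0,-56,-29,0,-62,-32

steps = 10; useful = 288; efficiency = 288/320 = 9/10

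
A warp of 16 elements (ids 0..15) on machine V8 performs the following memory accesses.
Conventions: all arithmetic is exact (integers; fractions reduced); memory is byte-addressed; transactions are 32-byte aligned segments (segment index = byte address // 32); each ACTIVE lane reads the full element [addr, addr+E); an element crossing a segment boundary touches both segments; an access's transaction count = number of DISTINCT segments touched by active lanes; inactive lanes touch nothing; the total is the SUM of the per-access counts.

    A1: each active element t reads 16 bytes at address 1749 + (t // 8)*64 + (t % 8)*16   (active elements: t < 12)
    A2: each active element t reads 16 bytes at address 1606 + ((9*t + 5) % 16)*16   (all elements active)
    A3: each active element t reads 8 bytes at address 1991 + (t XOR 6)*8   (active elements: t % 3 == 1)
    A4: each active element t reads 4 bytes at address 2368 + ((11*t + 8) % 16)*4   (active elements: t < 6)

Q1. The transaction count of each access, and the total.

A1: 5 transactions
A2: 9 transactions
A3: 4 transactions
A4: 2 transactions

Answer: 5,9,4,2; total 20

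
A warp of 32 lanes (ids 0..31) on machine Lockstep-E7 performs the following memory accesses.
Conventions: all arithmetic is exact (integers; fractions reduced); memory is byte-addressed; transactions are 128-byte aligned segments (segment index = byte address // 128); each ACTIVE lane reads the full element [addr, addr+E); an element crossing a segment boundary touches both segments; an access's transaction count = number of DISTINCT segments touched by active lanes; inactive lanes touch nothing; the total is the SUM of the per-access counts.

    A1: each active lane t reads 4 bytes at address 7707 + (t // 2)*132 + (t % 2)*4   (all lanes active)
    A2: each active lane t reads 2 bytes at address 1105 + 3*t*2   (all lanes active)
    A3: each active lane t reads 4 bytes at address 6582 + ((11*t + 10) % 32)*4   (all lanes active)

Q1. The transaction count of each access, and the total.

A1: 16 transactions
A2: 3 transactions
A3: 2 transactions

Answer: 16,3,2; total 21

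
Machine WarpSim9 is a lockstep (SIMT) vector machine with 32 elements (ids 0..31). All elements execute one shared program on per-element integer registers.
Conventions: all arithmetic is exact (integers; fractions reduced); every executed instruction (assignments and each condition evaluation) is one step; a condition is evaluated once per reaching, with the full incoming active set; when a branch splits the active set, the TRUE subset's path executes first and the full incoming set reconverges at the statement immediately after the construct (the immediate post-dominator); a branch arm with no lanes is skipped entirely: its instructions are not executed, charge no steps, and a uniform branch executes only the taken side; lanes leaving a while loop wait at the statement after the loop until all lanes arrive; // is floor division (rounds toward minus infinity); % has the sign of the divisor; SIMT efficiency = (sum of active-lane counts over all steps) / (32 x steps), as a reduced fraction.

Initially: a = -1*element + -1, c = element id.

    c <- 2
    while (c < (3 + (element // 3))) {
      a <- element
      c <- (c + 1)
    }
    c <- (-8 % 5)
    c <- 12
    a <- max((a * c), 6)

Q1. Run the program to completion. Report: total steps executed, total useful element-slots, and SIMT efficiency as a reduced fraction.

Answer: 38 steps, 721 useful, 721/1216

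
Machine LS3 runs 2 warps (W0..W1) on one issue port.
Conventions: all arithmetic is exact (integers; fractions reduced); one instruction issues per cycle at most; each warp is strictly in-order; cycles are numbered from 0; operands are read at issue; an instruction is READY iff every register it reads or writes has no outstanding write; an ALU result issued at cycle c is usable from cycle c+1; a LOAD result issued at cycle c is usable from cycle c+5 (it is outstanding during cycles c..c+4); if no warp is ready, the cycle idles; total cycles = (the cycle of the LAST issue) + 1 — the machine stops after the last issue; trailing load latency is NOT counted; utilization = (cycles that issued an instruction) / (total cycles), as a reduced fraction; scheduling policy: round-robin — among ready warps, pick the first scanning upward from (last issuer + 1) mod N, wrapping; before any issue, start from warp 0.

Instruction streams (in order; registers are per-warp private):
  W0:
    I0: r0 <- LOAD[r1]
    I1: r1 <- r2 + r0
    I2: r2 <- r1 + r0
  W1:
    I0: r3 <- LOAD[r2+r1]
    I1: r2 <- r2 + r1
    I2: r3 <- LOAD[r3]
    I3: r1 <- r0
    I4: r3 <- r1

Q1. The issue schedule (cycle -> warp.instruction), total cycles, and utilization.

cycle 0: W0.I0
cycle 1: W1.I0
cycle 2: W1.I1
cycle 3: idle
cycle 4: idle
cycle 5: W0.I1
cycle 6: W1.I2
cycle 7: W0.I2
cycle 8: W1.I3
cycle 9: idle
cycle 10: idle
cycle 11: W1.I4

Answer: 12 cycles, utilization 2/3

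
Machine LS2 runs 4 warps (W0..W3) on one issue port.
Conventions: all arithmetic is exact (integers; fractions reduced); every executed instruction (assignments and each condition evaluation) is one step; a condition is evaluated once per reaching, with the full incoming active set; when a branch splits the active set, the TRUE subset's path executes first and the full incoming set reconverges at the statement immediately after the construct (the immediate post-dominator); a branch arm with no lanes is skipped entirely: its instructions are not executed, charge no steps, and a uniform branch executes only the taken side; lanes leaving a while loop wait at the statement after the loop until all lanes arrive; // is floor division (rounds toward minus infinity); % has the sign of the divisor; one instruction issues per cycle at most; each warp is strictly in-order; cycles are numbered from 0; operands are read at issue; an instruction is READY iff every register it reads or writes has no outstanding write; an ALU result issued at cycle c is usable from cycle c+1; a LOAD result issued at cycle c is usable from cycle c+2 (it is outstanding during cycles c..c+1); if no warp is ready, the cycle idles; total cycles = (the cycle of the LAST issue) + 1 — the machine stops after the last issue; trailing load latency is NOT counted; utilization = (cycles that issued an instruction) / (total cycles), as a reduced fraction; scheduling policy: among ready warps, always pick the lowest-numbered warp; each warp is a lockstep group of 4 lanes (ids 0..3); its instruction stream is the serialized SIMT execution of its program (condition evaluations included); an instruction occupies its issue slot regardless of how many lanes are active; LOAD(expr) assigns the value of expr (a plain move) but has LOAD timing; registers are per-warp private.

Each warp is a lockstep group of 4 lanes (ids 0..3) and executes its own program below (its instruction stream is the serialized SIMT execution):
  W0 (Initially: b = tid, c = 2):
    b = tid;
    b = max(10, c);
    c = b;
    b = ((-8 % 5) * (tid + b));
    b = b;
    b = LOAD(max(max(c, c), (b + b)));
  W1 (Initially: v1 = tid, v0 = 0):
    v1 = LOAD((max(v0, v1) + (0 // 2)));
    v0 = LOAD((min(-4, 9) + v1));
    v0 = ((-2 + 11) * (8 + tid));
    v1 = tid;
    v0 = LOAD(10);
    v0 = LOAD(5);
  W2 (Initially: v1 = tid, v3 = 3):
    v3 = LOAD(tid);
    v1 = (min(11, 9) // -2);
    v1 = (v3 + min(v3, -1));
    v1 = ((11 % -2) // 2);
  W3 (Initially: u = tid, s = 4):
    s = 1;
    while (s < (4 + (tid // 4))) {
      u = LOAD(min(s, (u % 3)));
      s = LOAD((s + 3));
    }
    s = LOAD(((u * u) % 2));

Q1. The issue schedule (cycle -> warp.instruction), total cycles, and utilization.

cycle 0: W0.I0
cycle 1: W0.I1
cycle 2: W0.I2
cycle 3: W0.I3
cycle 4: W0.I4
cycle 5: W0.I5
cycle 6: W1.I0
cycle 7: W2.I0
cycle 8: W1.I1
cycle 9: W2.I1
cycle 10: W1.I2
cycle 11: W1.I3
cycle 12: W1.I4
cycle 13: W2.I2
cycle 14: W1.I5
cycle 15: W2.I3
cycle 16: W3.I0
cycle 17: W3.I1
cycle 18: W3.I2
cycle 19: W3.I3
cycle 20: idle
cycle 21: W3.I4
cycle 22: W3.I5

Answer: 23 cycles, utilization 22/23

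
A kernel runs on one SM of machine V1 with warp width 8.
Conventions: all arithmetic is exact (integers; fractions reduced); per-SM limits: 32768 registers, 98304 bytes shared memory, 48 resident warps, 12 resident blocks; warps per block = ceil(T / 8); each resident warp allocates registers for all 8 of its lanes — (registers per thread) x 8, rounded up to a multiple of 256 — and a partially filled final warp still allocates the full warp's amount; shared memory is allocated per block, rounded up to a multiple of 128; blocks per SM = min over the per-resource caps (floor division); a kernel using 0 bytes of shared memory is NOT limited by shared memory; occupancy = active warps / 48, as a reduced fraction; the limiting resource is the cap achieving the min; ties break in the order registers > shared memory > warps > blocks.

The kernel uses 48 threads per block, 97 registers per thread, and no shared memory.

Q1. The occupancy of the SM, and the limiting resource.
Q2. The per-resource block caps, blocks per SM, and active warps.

Answer: occupancy 5/8, limited by registers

registers: 5 blocks
shared memory: no limit (kernel uses none)
warps: 8 blocks
blocks: 12 blocks

Answer: 5 blocks, 30 active warps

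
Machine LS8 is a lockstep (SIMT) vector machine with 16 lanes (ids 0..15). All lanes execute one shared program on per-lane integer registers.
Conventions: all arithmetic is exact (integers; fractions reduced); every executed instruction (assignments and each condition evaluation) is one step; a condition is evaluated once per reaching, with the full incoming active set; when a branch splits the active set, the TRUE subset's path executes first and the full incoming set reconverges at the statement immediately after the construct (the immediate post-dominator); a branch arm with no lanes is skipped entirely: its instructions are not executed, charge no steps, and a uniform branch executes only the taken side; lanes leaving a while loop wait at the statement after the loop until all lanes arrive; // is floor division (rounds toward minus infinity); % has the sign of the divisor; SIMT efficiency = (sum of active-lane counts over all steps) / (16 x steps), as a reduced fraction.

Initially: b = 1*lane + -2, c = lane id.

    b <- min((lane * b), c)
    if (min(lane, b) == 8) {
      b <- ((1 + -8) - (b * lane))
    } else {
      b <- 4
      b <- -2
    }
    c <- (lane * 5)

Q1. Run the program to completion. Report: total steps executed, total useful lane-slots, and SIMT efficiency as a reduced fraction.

Answer: 6 steps, 79 useful, 79/96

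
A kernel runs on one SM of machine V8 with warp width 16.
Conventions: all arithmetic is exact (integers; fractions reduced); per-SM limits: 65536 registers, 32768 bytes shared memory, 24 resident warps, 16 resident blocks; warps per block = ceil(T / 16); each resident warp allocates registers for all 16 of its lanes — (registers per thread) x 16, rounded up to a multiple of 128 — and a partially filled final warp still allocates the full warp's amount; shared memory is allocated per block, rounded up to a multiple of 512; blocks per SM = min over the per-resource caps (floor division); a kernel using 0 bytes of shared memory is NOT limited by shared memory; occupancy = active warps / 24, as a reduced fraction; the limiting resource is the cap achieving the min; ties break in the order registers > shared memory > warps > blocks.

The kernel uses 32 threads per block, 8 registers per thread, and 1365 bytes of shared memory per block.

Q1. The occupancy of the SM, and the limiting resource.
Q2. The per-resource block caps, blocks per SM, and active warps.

Answer: occupancy 1, limited by warps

registers: 256 blocks
shared memory: 21 blocks
warps: 12 blocks
blocks: 16 blocks

Answer: 12 blocks, 24 active warps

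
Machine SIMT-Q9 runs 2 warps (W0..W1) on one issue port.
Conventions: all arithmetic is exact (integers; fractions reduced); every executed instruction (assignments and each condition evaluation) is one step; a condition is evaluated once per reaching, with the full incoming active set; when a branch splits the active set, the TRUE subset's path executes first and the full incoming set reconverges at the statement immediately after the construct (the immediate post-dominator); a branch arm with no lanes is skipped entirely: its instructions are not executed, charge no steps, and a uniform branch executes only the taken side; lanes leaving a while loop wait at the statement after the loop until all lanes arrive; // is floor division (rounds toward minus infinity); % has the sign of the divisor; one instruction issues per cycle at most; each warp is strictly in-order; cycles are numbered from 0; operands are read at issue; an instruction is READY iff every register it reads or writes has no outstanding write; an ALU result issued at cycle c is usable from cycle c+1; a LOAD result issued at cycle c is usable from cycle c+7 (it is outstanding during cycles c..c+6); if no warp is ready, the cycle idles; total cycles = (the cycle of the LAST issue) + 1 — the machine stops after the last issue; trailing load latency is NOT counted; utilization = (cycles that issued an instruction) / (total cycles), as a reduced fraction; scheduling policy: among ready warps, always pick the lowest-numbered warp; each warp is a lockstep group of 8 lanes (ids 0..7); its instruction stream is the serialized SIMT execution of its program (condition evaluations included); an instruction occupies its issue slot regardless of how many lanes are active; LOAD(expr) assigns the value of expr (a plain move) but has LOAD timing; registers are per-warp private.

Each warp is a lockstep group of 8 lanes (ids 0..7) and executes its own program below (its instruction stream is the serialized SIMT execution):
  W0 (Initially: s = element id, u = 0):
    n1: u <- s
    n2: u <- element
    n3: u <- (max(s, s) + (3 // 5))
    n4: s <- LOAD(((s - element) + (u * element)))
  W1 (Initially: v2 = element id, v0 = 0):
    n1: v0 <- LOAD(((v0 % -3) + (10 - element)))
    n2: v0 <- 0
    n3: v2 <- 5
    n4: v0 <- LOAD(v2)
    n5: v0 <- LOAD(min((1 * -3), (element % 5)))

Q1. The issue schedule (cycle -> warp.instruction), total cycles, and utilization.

cycle 0: W0.I0
cycle 1: W0.I1
cycle 2: W0.I2
cycle 3: W0.I3
cycle 4: W1.I0
cycle 5: idle
cycle 6: idle
cycle 7: idle
cycle 8: idle
cycle 9: idle
cycle 10: idle
cycle 11: W1.I1
cycle 12: W1.I2
cycle 13: W1.I3
cycle 14: idle
cycle 15: idle
cycle 16: idle
cycle 17: idle
cycle 18: idle
cycle 19: idle
cycle 20: W1.I4

Answer: 21 cycles, utilization 3/7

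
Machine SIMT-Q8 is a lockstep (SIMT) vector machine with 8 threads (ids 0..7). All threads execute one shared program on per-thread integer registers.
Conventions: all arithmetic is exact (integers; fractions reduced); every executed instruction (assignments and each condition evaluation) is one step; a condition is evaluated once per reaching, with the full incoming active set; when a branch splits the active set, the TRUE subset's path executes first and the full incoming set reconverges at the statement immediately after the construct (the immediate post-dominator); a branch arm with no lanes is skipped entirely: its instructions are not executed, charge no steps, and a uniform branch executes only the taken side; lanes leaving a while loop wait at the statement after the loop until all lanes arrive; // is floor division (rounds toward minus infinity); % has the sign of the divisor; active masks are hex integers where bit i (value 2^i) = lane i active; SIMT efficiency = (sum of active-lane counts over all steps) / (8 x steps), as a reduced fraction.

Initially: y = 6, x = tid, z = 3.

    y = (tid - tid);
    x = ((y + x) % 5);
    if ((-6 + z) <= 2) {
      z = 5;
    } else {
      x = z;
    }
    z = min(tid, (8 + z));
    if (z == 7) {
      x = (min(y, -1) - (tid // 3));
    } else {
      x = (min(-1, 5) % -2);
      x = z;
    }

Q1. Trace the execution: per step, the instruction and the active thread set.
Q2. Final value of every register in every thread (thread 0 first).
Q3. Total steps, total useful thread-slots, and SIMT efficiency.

step 0: y <- (tid - tid)             0xff
step 1: x <- ((y + x) % 5)           0xff
step 2: eval ((-6 + z) <= 2)         0xff
step 3: z <- 5                       0xff
step 4: z <- min(tid, (8 + z))       0xff
step 5: eval (z == 7)                0xff
step 6: x <- (min(y, -1) - (tid // 3)) 0x80
step 7: x <- (min(-1, 5) % -2)       0x7f
step 8: x <- z                       0x7f

Answer: 9 steps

y: 0,0,0,0,0,0,0,0
x: 0,1,2,3,4,5,6,-3
z: 0,1,2,3,4,5,6,7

steps = 9; useful = 63; efficiency = 63/72 = 7/8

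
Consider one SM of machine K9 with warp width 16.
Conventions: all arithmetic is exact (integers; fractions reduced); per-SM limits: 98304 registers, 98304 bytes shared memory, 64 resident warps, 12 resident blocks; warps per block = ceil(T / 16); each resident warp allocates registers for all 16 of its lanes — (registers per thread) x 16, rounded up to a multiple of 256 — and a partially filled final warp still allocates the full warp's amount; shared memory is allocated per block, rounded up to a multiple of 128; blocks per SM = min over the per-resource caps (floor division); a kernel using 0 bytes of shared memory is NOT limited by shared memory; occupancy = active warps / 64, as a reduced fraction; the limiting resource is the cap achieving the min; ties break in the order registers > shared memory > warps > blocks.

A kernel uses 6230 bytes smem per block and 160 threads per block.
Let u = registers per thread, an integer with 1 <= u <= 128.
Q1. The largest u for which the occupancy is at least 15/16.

Answer: u = 96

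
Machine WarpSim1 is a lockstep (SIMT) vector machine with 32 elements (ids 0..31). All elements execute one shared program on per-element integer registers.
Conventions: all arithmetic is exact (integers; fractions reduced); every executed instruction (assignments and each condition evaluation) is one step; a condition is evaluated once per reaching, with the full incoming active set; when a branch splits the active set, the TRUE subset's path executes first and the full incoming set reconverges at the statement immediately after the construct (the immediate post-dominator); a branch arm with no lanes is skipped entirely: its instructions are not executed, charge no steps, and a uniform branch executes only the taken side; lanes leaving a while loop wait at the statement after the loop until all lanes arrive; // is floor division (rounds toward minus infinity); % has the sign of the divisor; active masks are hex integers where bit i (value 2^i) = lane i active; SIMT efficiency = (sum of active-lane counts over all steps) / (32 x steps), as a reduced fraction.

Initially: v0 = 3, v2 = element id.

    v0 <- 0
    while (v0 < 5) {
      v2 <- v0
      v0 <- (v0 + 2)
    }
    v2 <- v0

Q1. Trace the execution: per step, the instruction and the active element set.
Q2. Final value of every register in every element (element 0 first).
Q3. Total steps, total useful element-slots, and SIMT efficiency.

step 0: v0 <- 0                      0xffffffff
step 1: eval (v0 < 5)                0xffffffff
step 2: v2 <- v0                     0xffffffff
step 3: v0 <- (v0 + 2)               0xffffffff
step 4: eval (v0 < 5)                0xffffffff
step 5: v2 <- v0                     0xffffffff
step 6: v0 <- (v0 + 2)               0xffffffff
step 7: eval (v0 < 5)                0xffffffff
step 8: v2 <- v0                     0xffffffff
step 9: v0 <- (v0 + 2)               0xffffffff
step 10: eval (v0 < 5)                0xffffffff
step 11: v2 <- v0                     0xffffffff

Answer: 12 steps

v0: 6,6,6,6,6,6,6,6,6,6,6,6,6,6,6,6,6,6,6,6,6,6,6,6,6,6,6,6,6,6,6,6
v2: 6,6,6,6,6,6,6,6,6,6,6,6,6,6,6,6,6,6,6,6,6,6,6,6,6,6,6,6,6,6,6,6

steps = 12; useful = 384; efficiency = 384/384 = 1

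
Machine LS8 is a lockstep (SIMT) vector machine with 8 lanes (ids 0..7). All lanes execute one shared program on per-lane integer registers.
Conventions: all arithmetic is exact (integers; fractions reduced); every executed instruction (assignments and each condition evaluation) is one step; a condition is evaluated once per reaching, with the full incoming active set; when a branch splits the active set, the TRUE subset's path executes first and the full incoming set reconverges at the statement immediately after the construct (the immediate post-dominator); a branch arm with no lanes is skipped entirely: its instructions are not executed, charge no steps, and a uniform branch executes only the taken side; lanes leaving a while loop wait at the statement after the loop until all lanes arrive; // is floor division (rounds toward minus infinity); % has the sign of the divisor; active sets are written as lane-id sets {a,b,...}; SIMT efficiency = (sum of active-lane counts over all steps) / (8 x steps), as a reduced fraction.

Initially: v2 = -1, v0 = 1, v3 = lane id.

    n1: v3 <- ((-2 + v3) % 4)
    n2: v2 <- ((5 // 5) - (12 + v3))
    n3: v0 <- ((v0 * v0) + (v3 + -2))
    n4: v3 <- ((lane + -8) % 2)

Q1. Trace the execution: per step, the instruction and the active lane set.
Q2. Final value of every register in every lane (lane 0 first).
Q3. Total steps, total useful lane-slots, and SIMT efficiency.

step 0: v3 <- ((-2 + v3) % 4)        {0,1,2,3,4,5,6,7}
step 1: v2 <- ((5 // 5) - (12 + v3)) {0,1,2,3,4,5,6,7}
step 2: v0 <- ((v0 * v0) + (v3 + -2)) {0,1,2,3,4,5,6,7}
step 3: v3 <- ((lane + -8) % 2)      {0,1,2,3,4,5,6,7}

Answer: 4 steps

v2: -13,-14,-11,-12,-13,-14,-11,-12
v0: 1,2,-1,0,1,2,-1,0
v3: 0,1,0,1,0,1,0,1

steps = 4; useful = 32; efficiency = 32/32 = 1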